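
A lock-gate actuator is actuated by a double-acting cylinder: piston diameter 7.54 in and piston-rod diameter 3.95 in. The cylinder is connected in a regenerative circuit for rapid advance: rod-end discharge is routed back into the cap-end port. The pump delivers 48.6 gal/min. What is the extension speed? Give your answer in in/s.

In regeneration the rod-end outflow joins the pump flow into the cap end, so the net volume the pump must supply per unit advance equals the rod cross-section area.
Rod cross-section A_rod = π/4 × (3.95 in)² = 12.25 in^2
v = Q_pump / A_rod

v ≈ 15.3 in/s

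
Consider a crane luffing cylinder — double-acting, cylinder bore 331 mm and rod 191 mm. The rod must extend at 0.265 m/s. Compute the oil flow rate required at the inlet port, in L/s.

Cap-side area A_cap = π/4 × (331 mm)² = 86050 mm^2
Q = A × v

Q ≈ 22.8 L/s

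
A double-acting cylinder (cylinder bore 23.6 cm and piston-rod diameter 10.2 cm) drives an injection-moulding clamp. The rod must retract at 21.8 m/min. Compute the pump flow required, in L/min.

Q ≈ 775 L/min

Rod-side annular area A_ann = π/4 × (23.6² − 10.2²) = 355.7 cm^2
Q = A × v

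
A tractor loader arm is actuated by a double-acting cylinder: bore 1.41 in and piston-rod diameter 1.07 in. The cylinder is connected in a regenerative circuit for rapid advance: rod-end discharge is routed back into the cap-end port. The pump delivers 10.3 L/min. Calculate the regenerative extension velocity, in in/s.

In regeneration the rod-end outflow joins the pump flow into the cap end, so the net volume the pump must supply per unit advance equals the rod cross-section area.
Rod cross-section A_rod = π/4 × (1.07 in)² = 0.8992 in^2
v = Q_pump / A_rod

v ≈ 11.7 in/s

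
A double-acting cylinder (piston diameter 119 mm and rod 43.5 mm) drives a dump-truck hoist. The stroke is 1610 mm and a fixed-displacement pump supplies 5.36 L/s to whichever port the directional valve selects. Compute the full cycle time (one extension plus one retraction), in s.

Cap-side area A_cap = π/4 × (119 mm)² = 11120 mm^2
Rod-side annular area A_ann = π/4 × (119² − 43.5²) = 9636 mm^2
t_ext = A_cap·L/Q = 3.341 s
t_ret = A_ann·L/Q = 2.894 s
t_cycle = t_ext + t_ret

t ≈ 6.24 s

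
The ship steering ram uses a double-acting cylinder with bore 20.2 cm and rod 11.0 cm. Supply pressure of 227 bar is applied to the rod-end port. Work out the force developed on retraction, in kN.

Rod-side annular area A_ann = π/4 × (20.2² − 11.0²) = 225.4 cm^2
On retraction the pressure acts on the annular area (bore minus rod).
F = P × A_ann

F ≈ 512 kN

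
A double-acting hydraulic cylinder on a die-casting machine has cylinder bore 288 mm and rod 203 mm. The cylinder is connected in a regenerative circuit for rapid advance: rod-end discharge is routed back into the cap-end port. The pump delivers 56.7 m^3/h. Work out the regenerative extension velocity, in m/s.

In regeneration the rod-end outflow joins the pump flow into the cap end, so the net volume the pump must supply per unit advance equals the rod cross-section area.
Rod cross-section A_rod = π/4 × (203 mm)² = 32370 mm^2
v = Q_pump / A_rod

v ≈ 0.487 m/s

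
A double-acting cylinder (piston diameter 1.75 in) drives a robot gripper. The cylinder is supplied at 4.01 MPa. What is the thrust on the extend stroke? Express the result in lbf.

F ≈ 1400 lbf

Cap-side area A_cap = π/4 × (1.75 in)² = 2.405 in^2
F = P × A_cap = 4.01 MPa × A_cap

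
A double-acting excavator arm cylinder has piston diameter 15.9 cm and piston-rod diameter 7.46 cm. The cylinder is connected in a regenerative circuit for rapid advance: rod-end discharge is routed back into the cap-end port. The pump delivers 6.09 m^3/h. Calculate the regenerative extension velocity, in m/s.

v ≈ 0.387 m/s

In regeneration the rod-end outflow joins the pump flow into the cap end, so the net volume the pump must supply per unit advance equals the rod cross-section area.
Rod cross-section A_rod = π/4 × (7.46 cm)² = 43.71 cm^2
v = Q_pump / A_rod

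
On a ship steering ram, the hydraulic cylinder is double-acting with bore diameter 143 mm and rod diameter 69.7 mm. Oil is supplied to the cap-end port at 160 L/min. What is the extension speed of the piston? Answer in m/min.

v ≈ 9.96 m/min

Cap-side area A_cap = π/4 × (143 mm)² = 16060 mm^2
v = Q / A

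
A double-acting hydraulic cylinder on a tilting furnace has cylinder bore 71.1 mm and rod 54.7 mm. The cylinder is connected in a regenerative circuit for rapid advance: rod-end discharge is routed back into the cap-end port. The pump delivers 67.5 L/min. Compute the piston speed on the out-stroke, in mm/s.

In regeneration the rod-end outflow joins the pump flow into the cap end, so the net volume the pump must supply per unit advance equals the rod cross-section area.
Rod cross-section A_rod = π/4 × (54.7 mm)² = 2350 mm^2
v = Q_pump / A_rod

v ≈ 479 mm/s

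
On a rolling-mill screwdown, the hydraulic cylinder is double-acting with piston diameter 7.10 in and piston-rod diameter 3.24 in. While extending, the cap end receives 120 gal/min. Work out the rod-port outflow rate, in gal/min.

Q_out ≈ 95.0 gal/min

Cap-side area A_cap = π/4 × (7.10 in)² = 39.59 in^2
Rod-side annular area A_ann = π/4 × (7.10² − 3.24²) = 31.35 in^2
Piston speed v = Q_in/A_cap; rod-end outflow Q_out = v × A_ann = Q_in × A_ann/A_cap.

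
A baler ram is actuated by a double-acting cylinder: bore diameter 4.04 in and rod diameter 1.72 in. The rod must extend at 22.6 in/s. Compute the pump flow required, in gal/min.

Q ≈ 75.2 gal/min

Cap-side area A_cap = π/4 × (4.04 in)² = 12.82 in^2
Q = A × v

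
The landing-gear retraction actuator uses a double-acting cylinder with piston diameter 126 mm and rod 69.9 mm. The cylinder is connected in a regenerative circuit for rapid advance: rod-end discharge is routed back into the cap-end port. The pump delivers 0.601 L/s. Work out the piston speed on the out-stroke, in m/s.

In regeneration the rod-end outflow joins the pump flow into the cap end, so the net volume the pump must supply per unit advance equals the rod cross-section area.
Rod cross-section A_rod = π/4 × (69.9 mm)² = 3837 mm^2
v = Q_pump / A_rod

v ≈ 0.157 m/s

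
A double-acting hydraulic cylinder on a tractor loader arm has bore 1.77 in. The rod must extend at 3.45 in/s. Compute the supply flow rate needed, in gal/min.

Cap-side area A_cap = π/4 × (1.77 in)² = 2.461 in^2
Q = A × v

Q ≈ 2.20 gal/min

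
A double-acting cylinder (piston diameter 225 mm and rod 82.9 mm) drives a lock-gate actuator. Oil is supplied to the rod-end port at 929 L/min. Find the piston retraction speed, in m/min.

v ≈ 27.0 m/min

Rod-side annular area A_ann = π/4 × (225² − 82.9²) = 34360 mm^2
Flow into the rod-end port fills the annular volume.
v = Q / A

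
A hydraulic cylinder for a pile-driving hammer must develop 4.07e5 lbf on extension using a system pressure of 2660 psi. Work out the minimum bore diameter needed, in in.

Extension force acts on the full piston face: F = P × (π/4)D².
D = √(4F / (πP)) = √(4 × 4.07e5 lbf / (π × 2660 psi))

D ≈ 14.0 in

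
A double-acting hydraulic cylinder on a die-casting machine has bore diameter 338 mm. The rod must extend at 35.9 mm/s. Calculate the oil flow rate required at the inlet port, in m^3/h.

Q ≈ 11.6 m^3/h

Cap-side area A_cap = π/4 × (338 mm)² = 89730 mm^2
Q = A × v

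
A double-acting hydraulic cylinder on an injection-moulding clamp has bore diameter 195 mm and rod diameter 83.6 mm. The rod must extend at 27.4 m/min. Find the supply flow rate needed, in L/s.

Cap-side area A_cap = π/4 × (195 mm)² = 29860 mm^2
Q = A × v

Q ≈ 13.6 L/s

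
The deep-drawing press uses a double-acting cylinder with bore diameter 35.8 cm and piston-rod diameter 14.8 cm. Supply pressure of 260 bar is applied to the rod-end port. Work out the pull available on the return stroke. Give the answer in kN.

Rod-side annular area A_ann = π/4 × (35.8² − 14.8²) = 834.6 cm^2
On retraction the pressure acts on the annular area (bore minus rod).
F = P × A_ann

F ≈ 2170 kN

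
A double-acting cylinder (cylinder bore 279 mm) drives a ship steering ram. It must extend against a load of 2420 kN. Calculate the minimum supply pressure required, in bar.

P ≈ 396 bar

Cap-side area A_cap = π/4 × (279 mm)² = 61140 mm^2
P = F / A = 2420 kN / A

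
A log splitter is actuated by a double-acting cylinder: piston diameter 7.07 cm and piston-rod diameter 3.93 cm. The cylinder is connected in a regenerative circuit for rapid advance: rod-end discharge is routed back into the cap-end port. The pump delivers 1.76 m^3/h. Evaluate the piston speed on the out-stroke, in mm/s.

v ≈ 403 mm/s

In regeneration the rod-end outflow joins the pump flow into the cap end, so the net volume the pump must supply per unit advance equals the rod cross-section area.
Rod cross-section A_rod = π/4 × (3.93 cm)² = 12.13 cm^2
v = Q_pump / A_rod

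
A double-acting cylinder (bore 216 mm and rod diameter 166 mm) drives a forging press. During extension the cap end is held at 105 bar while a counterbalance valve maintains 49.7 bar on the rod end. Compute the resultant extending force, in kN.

F ≈ 310 kN

Cap-side area A_cap = π/4 × (216 mm)² = 36640 mm^2
Rod-side annular area A_ann = π/4 × (216² − 166²) = 15000 mm^2
Net thrust = P_cap·A_cap − P_rod·A_ann = 384.8 kN − 74.56 kN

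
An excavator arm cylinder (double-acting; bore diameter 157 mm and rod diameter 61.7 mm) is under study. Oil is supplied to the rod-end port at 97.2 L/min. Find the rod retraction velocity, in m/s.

Rod-side annular area A_ann = π/4 × (157² − 61.7²) = 16370 mm^2
Flow into the rod-end port fills the annular volume.
v = Q / A

v ≈ 0.0990 m/s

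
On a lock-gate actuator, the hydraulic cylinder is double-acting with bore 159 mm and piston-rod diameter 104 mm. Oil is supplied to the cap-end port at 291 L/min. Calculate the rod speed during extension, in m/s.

Cap-side area A_cap = π/4 × (159 mm)² = 19860 mm^2
v = Q / A

v ≈ 0.244 m/s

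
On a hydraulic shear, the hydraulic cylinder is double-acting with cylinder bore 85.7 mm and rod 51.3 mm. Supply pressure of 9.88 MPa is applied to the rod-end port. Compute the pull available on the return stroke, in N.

Rod-side annular area A_ann = π/4 × (85.7² − 51.3²) = 3701 mm^2
On retraction the pressure acts on the annular area (bore minus rod).
F = P × A_ann

F ≈ 36600 N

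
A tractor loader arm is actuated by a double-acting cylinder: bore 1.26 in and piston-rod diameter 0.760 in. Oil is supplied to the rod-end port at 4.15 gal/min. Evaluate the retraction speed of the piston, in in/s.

v ≈ 20.1 in/s

Rod-side annular area A_ann = π/4 × (1.26² − 0.760²) = 0.7933 in^2
Flow into the rod-end port fills the annular volume.
v = Q / A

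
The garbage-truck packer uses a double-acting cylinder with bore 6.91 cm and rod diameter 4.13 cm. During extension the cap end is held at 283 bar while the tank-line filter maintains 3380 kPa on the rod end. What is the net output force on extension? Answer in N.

F ≈ 98000 N

Cap-side area A_cap = π/4 × (6.91 cm)² = 37.50 cm^2
Rod-side annular area A_ann = π/4 × (6.91² − 4.13²) = 24.10 cm^2
Net thrust = P_cap·A_cap − P_rod·A_ann = 1.061e5 N − 8147 N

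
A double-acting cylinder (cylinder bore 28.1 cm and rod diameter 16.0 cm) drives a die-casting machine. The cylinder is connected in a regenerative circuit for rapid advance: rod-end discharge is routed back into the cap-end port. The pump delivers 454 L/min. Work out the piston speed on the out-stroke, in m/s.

In regeneration the rod-end outflow joins the pump flow into the cap end, so the net volume the pump must supply per unit advance equals the rod cross-section area.
Rod cross-section A_rod = π/4 × (16.0 cm)² = 201.1 cm^2
v = Q_pump / A_rod

v ≈ 0.376 m/s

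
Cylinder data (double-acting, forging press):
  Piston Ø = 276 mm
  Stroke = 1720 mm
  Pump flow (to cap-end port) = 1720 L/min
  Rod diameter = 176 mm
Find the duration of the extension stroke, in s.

Cap-side area A_cap = π/4 × (276 mm)² = 59830 mm^2
Swept volume V = A × L; t = V / Q = A·L / Q

t ≈ 3.59 s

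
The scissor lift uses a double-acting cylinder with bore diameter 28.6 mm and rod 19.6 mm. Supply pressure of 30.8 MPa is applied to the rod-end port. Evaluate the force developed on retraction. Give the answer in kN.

Rod-side annular area A_ann = π/4 × (28.6² − 19.6²) = 340.7 mm^2
On retraction the pressure acts on the annular area (bore minus rod).
F = P × A_ann

F ≈ 10.5 kN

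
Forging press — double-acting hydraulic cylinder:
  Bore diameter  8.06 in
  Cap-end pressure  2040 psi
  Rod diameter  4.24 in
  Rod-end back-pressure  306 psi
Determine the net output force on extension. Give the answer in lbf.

Cap-side area A_cap = π/4 × (8.06 in)² = 51.02 in^2
Rod-side annular area A_ann = π/4 × (8.06² − 4.24²) = 36.90 in^2
Net thrust = P_cap·A_cap − P_rod·A_ann = 1.041e5 lbf − 11290 lbf

F ≈ 92800 lbf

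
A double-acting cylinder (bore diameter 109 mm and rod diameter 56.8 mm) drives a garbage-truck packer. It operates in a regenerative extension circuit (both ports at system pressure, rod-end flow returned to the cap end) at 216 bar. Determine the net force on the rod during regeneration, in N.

F ≈ 54700 N

With equal pressure on both faces, forces on the annular region cancel; the net push is pressure × rod cross-section.
Rod cross-section A_rod = π/4 × (56.8 mm)² = 2534 mm^2
F = P × A_rod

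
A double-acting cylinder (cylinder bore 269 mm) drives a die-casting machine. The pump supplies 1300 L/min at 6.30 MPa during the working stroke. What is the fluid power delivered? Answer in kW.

W ≈ 136 kW

Hydraulic power = P × Q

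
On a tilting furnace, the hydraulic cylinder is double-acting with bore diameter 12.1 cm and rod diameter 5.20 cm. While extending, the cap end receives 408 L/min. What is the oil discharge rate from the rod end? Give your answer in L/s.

Cap-side area A_cap = π/4 × (12.1 cm)² = 115.0 cm^2
Rod-side annular area A_ann = π/4 × (12.1² − 5.20²) = 93.75 cm^2
Piston speed v = Q_in/A_cap; rod-end outflow Q_out = v × A_ann = Q_in × A_ann/A_cap.

Q_out ≈ 5.54 L/s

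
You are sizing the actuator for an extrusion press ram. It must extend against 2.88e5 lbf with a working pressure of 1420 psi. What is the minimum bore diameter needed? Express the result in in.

Extension force acts on the full piston face: F = P × (π/4)D².
D = √(4F / (πP)) = √(4 × 2.88e5 lbf / (π × 1420 psi))

D ≈ 16.1 in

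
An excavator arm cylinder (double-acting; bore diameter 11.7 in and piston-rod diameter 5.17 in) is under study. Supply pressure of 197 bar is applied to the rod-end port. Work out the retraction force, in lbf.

Rod-side annular area A_ann = π/4 × (11.7² − 5.17²) = 86.52 in^2
On retraction the pressure acts on the annular area (bore minus rod).
F = P × A_ann

F ≈ 2.47e5 lbf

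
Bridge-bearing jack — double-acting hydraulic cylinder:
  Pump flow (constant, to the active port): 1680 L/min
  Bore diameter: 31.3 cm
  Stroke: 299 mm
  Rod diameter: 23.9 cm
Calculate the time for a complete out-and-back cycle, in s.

t ≈ 1.16 s

Cap-side area A_cap = π/4 × (31.3 cm)² = 769.4 cm^2
Rod-side annular area A_ann = π/4 × (31.3² − 23.9²) = 320.8 cm^2
t_ext = A_cap·L/Q = 0.8217 s
t_ret = A_ann·L/Q = 0.3426 s
t_cycle = t_ext + t_ret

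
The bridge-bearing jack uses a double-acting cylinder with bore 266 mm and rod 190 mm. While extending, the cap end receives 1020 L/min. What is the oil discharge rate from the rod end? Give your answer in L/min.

Cap-side area A_cap = π/4 × (266 mm)² = 55570 mm^2
Rod-side annular area A_ann = π/4 × (266² − 190²) = 27220 mm^2
Piston speed v = Q_in/A_cap; rod-end outflow Q_out = v × A_ann = Q_in × A_ann/A_cap.

Q_out ≈ 500 L/min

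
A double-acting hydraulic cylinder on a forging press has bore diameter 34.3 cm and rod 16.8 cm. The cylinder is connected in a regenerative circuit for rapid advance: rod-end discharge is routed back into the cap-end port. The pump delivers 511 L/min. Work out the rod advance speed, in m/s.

In regeneration the rod-end outflow joins the pump flow into the cap end, so the net volume the pump must supply per unit advance equals the rod cross-section area.
Rod cross-section A_rod = π/4 × (16.8 cm)² = 221.7 cm^2
v = Q_pump / A_rod

v ≈ 0.384 m/s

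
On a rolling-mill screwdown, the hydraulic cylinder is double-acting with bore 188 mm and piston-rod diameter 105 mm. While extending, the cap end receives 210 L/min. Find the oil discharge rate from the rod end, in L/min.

Cap-side area A_cap = π/4 × (188 mm)² = 27760 mm^2
Rod-side annular area A_ann = π/4 × (188² − 105²) = 19100 mm^2
Piston speed v = Q_in/A_cap; rod-end outflow Q_out = v × A_ann = Q_in × A_ann/A_cap.

Q_out ≈ 144 L/min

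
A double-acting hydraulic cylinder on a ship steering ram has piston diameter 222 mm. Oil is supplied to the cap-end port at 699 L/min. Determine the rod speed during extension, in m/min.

v ≈ 18.1 m/min

Cap-side area A_cap = π/4 × (222 mm)² = 38710 mm^2
v = Q / A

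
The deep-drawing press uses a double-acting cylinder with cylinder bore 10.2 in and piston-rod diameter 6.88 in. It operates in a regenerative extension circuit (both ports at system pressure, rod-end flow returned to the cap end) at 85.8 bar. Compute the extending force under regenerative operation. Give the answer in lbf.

With equal pressure on both faces, forces on the annular region cancel; the net push is pressure × rod cross-section.
Rod cross-section A_rod = π/4 × (6.88 in)² = 37.18 in^2
F = P × A_rod

F ≈ 46300 lbf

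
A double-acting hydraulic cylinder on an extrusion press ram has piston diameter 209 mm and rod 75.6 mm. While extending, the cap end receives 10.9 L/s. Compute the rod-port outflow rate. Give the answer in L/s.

Cap-side area A_cap = π/4 × (209 mm)² = 34310 mm^2
Rod-side annular area A_ann = π/4 × (209² − 75.6²) = 29820 mm^2
Piston speed v = Q_in/A_cap; rod-end outflow Q_out = v × A_ann = Q_in × A_ann/A_cap.

Q_out ≈ 9.47 L/s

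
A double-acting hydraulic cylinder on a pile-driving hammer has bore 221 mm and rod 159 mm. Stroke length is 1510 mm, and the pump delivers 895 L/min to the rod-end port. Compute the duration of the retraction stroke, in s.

t ≈ 1.87 s

Rod-side annular area A_ann = π/4 × (221² − 159²) = 18500 mm^2
Swept volume V = A × L; t = V / Q = A·L / Q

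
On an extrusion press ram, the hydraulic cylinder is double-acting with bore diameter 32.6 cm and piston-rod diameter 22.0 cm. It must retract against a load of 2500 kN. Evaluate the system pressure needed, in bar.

P ≈ 550 bar

Rod-side annular area A_ann = π/4 × (32.6² − 22.0²) = 454.6 cm^2
Retraction: pressure acts on the annular area.
P = F / A = 2500 kN / A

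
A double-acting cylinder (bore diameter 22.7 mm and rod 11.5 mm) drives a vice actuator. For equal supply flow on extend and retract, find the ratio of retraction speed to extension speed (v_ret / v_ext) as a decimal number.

v_ret/v_ext ≈ 1.35

Cap-side area A_cap = π/4 × (22.7 mm)² = 404.7 mm^2
Rod-side annular area A_ann = π/4 × (22.7² − 11.5²) = 300.8 mm^2
For equal Q, v ∝ 1/A, so v_ret/v_ext = A_cap/A_ann.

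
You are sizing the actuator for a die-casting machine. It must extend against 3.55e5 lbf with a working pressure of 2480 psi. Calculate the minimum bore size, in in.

Extension force acts on the full piston face: F = P × (π/4)D².
D = √(4F / (πP)) = √(4 × 3.55e5 lbf / (π × 2480 psi))

D ≈ 13.5 in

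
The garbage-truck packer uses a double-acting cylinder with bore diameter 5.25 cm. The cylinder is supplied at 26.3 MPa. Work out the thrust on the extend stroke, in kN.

Cap-side area A_cap = π/4 × (5.25 cm)² = 21.65 cm^2
F = P × A_cap = 26.3 MPa × A_cap

F ≈ 56.9 kN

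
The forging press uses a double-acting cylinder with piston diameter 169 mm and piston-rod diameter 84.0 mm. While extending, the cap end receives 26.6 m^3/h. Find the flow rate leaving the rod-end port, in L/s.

Cap-side area A_cap = π/4 × (169 mm)² = 22430 mm^2
Rod-side annular area A_ann = π/4 × (169² − 84.0²) = 16890 mm^2
Piston speed v = Q_in/A_cap; rod-end outflow Q_out = v × A_ann = Q_in × A_ann/A_cap.

Q_out ≈ 5.56 L/s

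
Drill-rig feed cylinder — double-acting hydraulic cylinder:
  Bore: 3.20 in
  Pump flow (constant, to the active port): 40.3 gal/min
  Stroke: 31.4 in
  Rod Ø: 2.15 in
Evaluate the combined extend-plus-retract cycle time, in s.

t ≈ 2.52 s

Cap-side area A_cap = π/4 × (3.20 in)² = 8.042 in^2
Rod-side annular area A_ann = π/4 × (3.20² − 2.15²) = 4.412 in^2
t_ext = A_cap·L/Q = 1.628 s
t_ret = A_ann·L/Q = 0.8929 s
t_cycle = t_ext + t_ret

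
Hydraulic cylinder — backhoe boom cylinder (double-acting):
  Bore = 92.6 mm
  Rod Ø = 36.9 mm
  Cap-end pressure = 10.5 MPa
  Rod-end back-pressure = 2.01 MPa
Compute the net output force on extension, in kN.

Cap-side area A_cap = π/4 × (92.6 mm)² = 6735 mm^2
Rod-side annular area A_ann = π/4 × (92.6² − 36.9²) = 5665 mm^2
Net thrust = P_cap·A_cap − P_rod·A_ann = 70.71 kN − 11.39 kN

F ≈ 59.3 kN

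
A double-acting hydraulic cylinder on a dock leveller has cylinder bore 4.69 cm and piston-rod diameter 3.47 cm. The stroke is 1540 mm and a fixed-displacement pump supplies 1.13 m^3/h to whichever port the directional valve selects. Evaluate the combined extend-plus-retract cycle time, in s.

Cap-side area A_cap = π/4 × (4.69 cm)² = 17.28 cm^2
Rod-side annular area A_ann = π/4 × (4.69² − 3.47²) = 7.819 cm^2
t_ext = A_cap·L/Q = 8.476 s
t_ret = A_ann·L/Q = 3.836 s
t_cycle = t_ext + t_ret

t ≈ 12.3 s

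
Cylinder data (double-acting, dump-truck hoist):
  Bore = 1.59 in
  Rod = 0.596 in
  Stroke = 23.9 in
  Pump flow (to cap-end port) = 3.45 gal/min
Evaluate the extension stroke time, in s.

t ≈ 3.57 s

Cap-side area A_cap = π/4 × (1.59 in)² = 1.986 in^2
Swept volume V = A × L; t = V / Q = A·L / Q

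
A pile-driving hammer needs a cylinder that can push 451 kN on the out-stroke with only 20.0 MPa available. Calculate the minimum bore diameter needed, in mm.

Extension force acts on the full piston face: F = P × (π/4)D².
D = √(4F / (πP)) = √(4 × 451 kN / (π × 20.0 MPa))

D ≈ 169 mm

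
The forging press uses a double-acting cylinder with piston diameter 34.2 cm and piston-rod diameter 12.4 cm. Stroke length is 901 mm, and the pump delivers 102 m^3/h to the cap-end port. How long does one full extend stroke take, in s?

t ≈ 2.92 s

Cap-side area A_cap = π/4 × (34.2 cm)² = 918.6 cm^2
Swept volume V = A × L; t = V / Q = A·L / Q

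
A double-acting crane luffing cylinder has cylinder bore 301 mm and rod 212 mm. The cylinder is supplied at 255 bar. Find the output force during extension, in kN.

Cap-side area A_cap = π/4 × (301 mm)² = 71160 mm^2
F = P × A_cap = 255 bar × A_cap

F ≈ 1810 kN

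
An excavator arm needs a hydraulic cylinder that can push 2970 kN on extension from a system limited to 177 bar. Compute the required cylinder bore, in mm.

D ≈ 462 mm

Extension force acts on the full piston face: F = P × (π/4)D².
D = √(4F / (πP)) = √(4 × 2970 kN / (π × 177 bar))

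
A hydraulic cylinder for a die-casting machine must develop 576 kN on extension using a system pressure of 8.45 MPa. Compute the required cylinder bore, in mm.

D ≈ 295 mm

Extension force acts on the full piston face: F = P × (π/4)D².
D = √(4F / (πP)) = √(4 × 576 kN / (π × 8.45 MPa))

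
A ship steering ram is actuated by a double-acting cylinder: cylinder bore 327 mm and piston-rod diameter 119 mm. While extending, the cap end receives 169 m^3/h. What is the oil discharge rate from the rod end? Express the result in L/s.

Cap-side area A_cap = π/4 × (327 mm)² = 83980 mm^2
Rod-side annular area A_ann = π/4 × (327² − 119²) = 72860 mm^2
Piston speed v = Q_in/A_cap; rod-end outflow Q_out = v × A_ann = Q_in × A_ann/A_cap.

Q_out ≈ 40.7 L/s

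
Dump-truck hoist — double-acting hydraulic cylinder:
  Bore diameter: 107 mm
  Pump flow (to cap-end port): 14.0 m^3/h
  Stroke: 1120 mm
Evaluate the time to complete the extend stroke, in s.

Cap-side area A_cap = π/4 × (107 mm)² = 8992 mm^2
Swept volume V = A × L; t = V / Q = A·L / Q

t ≈ 2.59 s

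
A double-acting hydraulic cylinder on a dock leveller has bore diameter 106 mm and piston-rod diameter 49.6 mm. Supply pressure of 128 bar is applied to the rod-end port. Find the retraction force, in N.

Rod-side annular area A_ann = π/4 × (106² − 49.6²) = 6893 mm^2
On retraction the pressure acts on the annular area (bore minus rod).
F = P × A_ann

F ≈ 88200 N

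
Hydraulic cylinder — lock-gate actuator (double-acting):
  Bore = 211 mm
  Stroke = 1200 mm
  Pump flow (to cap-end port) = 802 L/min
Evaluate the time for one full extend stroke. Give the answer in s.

t ≈ 3.14 s

Cap-side area A_cap = π/4 × (211 mm)² = 34970 mm^2
Swept volume V = A × L; t = V / Q = A·L / Q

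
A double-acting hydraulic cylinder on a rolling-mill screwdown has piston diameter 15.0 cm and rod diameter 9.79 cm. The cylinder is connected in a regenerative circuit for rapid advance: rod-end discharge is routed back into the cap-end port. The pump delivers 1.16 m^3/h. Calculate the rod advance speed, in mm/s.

In regeneration the rod-end outflow joins the pump flow into the cap end, so the net volume the pump must supply per unit advance equals the rod cross-section area.
Rod cross-section A_rod = π/4 × (9.79 cm)² = 75.28 cm^2
v = Q_pump / A_rod

v ≈ 42.8 mm/s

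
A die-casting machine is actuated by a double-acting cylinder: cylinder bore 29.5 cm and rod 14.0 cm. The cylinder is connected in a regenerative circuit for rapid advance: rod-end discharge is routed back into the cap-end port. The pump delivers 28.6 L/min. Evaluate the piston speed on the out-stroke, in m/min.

v ≈ 1.86 m/min

In regeneration the rod-end outflow joins the pump flow into the cap end, so the net volume the pump must supply per unit advance equals the rod cross-section area.
Rod cross-section A_rod = π/4 × (14.0 cm)² = 153.9 cm^2
v = Q_pump / A_rod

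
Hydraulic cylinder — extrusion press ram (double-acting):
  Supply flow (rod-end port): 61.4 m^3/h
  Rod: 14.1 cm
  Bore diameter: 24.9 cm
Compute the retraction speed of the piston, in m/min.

Rod-side annular area A_ann = π/4 × (24.9² − 14.1²) = 330.8 cm^2
Flow into the rod-end port fills the annular volume.
v = Q / A

v ≈ 30.9 m/min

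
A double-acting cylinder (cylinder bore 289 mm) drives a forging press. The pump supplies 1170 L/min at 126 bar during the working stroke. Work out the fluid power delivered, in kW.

W ≈ 246 kW

Hydraulic power = P × Q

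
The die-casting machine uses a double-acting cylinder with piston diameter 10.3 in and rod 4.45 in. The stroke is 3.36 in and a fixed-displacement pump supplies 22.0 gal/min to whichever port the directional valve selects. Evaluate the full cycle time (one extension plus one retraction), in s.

Cap-side area A_cap = π/4 × (10.3 in)² = 83.32 in^2
Rod-side annular area A_ann = π/4 × (10.3² − 4.45²) = 67.77 in^2
t_ext = A_cap·L/Q = 3.305 s
t_ret = A_ann·L/Q = 2.688 s
t_cycle = t_ext + t_ret

t ≈ 5.99 s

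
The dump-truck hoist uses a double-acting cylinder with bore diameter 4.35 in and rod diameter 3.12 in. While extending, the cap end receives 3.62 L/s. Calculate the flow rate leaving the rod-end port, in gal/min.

Q_out ≈ 27.9 gal/min

Cap-side area A_cap = π/4 × (4.35 in)² = 14.86 in^2
Rod-side annular area A_ann = π/4 × (4.35² − 3.12²) = 7.216 in^2
Piston speed v = Q_in/A_cap; rod-end outflow Q_out = v × A_ann = Q_in × A_ann/A_cap.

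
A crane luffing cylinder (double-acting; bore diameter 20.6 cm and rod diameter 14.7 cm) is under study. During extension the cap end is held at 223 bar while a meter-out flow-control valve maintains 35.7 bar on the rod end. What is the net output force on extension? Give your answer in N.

Cap-side area A_cap = π/4 × (20.6 cm)² = 333.3 cm^2
Rod-side annular area A_ann = π/4 × (20.6² − 14.7²) = 163.6 cm^2
Net thrust = P_cap·A_cap − P_rod·A_ann = 7.432e5 N − 58400 N

F ≈ 6.85e5 N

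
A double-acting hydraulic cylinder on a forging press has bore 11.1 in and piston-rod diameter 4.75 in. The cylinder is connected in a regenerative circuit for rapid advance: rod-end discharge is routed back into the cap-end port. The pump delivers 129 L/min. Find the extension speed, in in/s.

v ≈ 7.40 in/s

In regeneration the rod-end outflow joins the pump flow into the cap end, so the net volume the pump must supply per unit advance equals the rod cross-section area.
Rod cross-section A_rod = π/4 × (4.75 in)² = 17.72 in^2
v = Q_pump / A_rod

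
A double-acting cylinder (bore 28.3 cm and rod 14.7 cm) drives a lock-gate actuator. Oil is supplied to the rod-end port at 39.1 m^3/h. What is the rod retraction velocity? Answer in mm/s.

Rod-side annular area A_ann = π/4 × (28.3² − 14.7²) = 459.3 cm^2
Flow into the rod-end port fills the annular volume.
v = Q / A

v ≈ 236 mm/s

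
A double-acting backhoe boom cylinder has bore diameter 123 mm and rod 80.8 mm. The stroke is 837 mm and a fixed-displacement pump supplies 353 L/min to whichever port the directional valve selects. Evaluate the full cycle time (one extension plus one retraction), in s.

Cap-side area A_cap = π/4 × (123 mm)² = 11880 mm^2
Rod-side annular area A_ann = π/4 × (123² − 80.8²) = 6755 mm^2
t_ext = A_cap·L/Q = 1.690 s
t_ret = A_ann·L/Q = 0.9610 s
t_cycle = t_ext + t_ret

t ≈ 2.65 s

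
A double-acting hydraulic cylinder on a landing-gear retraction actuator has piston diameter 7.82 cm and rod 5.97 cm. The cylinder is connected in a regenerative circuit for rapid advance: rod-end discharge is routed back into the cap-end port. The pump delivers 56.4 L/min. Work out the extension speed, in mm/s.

In regeneration the rod-end outflow joins the pump flow into the cap end, so the net volume the pump must supply per unit advance equals the rod cross-section area.
Rod cross-section A_rod = π/4 × (5.97 cm)² = 27.99 cm^2
v = Q_pump / A_rod

v ≈ 336 mm/s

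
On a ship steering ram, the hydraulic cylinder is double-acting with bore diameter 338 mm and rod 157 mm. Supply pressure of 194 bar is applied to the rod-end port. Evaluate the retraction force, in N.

Rod-side annular area A_ann = π/4 × (338² − 157²) = 70370 mm^2
On retraction the pressure acts on the annular area (bore minus rod).
F = P × A_ann

F ≈ 1.37e6 N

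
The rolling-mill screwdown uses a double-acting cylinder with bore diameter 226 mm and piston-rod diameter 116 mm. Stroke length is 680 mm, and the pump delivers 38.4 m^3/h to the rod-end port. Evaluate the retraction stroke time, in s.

Rod-side annular area A_ann = π/4 × (226² − 116²) = 29550 mm^2
Swept volume V = A × L; t = V / Q = A·L / Q

t ≈ 1.88 s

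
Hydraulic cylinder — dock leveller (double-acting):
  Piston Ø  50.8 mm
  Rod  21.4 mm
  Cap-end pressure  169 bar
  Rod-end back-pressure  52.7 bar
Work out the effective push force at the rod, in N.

Cap-side area A_cap = π/4 × (50.8 mm)² = 2027 mm^2
Rod-side annular area A_ann = π/4 × (50.8² − 21.4²) = 1667 mm^2
Net thrust = P_cap·A_cap − P_rod·A_ann = 34250 N − 8786 N

F ≈ 25500 N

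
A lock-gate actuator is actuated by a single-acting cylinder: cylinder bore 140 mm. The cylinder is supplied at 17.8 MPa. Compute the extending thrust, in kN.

F ≈ 274 kN

Cap-side area A_cap = π/4 × (140 mm)² = 15390 mm^2
F = P × A_cap = 17.8 MPa × A_cap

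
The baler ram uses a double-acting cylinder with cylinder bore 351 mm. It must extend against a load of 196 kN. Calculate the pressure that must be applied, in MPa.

P ≈ 2.03 MPa

Cap-side area A_cap = π/4 × (351 mm)² = 96760 mm^2
P = F / A = 196 kN / A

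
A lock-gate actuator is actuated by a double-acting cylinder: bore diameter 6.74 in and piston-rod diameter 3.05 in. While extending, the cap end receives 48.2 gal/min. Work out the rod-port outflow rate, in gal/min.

Q_out ≈ 38.3 gal/min

Cap-side area A_cap = π/4 × (6.74 in)² = 35.68 in^2
Rod-side annular area A_ann = π/4 × (6.74² − 3.05²) = 28.37 in^2
Piston speed v = Q_in/A_cap; rod-end outflow Q_out = v × A_ann = Q_in × A_ann/A_cap.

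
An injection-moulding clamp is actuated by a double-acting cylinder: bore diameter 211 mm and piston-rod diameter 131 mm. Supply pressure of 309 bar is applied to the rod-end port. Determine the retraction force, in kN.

Rod-side annular area A_ann = π/4 × (211² − 131²) = 21490 mm^2
On retraction the pressure acts on the annular area (bore minus rod).
F = P × A_ann

F ≈ 664 kN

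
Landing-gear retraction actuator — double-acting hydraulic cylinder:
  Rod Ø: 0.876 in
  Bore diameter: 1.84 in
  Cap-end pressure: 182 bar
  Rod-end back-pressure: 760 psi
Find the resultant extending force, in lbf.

Cap-side area A_cap = π/4 × (1.84 in)² = 2.659 in^2
Rod-side annular area A_ann = π/4 × (1.84² − 0.876²) = 2.056 in^2
Net thrust = P_cap·A_cap − P_rod·A_ann = 7019 lbf − 1563 lbf

F ≈ 5460 lbf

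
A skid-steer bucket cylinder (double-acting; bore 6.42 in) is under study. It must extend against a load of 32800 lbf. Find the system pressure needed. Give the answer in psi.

Cap-side area A_cap = π/4 × (6.42 in)² = 32.37 in^2
P = F / A = 32800 lbf / A

P ≈ 1010 psi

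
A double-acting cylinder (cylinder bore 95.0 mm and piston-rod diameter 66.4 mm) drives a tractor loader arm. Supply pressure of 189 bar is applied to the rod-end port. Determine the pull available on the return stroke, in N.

Rod-side annular area A_ann = π/4 × (95.0² − 66.4²) = 3625 mm^2
On retraction the pressure acts on the annular area (bore minus rod).
F = P × A_ann

F ≈ 68500 N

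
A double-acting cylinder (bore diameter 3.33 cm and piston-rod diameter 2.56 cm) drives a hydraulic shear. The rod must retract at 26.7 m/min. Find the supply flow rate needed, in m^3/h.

Q ≈ 0.571 m^3/h

Rod-side annular area A_ann = π/4 × (3.33² − 2.56²) = 3.562 cm^2
Q = A × v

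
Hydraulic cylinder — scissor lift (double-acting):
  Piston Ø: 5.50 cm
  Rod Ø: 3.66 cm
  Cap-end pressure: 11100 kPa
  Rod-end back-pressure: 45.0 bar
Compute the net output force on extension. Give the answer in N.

Cap-side area A_cap = π/4 × (5.50 cm)² = 23.76 cm^2
Rod-side annular area A_ann = π/4 × (5.50² − 3.66²) = 13.24 cm^2
Net thrust = P_cap·A_cap − P_rod·A_ann = 26370 N − 5957 N

F ≈ 20400 N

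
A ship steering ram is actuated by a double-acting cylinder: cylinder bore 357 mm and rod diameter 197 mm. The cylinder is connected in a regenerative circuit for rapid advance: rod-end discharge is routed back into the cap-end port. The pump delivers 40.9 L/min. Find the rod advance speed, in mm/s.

In regeneration the rod-end outflow joins the pump flow into the cap end, so the net volume the pump must supply per unit advance equals the rod cross-section area.
Rod cross-section A_rod = π/4 × (197 mm)² = 30480 mm^2
v = Q_pump / A_rod

v ≈ 22.4 mm/s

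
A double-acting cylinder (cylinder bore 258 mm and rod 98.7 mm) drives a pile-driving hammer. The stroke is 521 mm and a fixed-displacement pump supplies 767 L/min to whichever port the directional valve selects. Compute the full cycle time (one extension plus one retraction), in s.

t ≈ 3.95 s

Cap-side area A_cap = π/4 × (258 mm)² = 52280 mm^2
Rod-side annular area A_ann = π/4 × (258² − 98.7²) = 44630 mm^2
t_ext = A_cap·L/Q = 2.131 s
t_ret = A_ann·L/Q = 1.819 s
t_cycle = t_ext + t_ret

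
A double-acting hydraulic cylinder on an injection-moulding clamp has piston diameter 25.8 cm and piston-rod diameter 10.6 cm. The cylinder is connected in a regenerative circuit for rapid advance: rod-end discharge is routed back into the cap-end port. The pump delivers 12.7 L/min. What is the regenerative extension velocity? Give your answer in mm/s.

In regeneration the rod-end outflow joins the pump flow into the cap end, so the net volume the pump must supply per unit advance equals the rod cross-section area.
Rod cross-section A_rod = π/4 × (10.6 cm)² = 88.25 cm^2
v = Q_pump / A_rod

v ≈ 24.0 mm/s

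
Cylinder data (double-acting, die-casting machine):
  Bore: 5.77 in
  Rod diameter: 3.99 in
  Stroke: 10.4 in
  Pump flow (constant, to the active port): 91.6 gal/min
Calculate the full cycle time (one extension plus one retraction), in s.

Cap-side area A_cap = π/4 × (5.77 in)² = 26.15 in^2
Rod-side annular area A_ann = π/4 × (5.77² − 3.99²) = 13.64 in^2
t_ext = A_cap·L/Q = 0.7711 s
t_ret = A_ann·L/Q = 0.4024 s
t_cycle = t_ext + t_ret

t ≈ 1.17 s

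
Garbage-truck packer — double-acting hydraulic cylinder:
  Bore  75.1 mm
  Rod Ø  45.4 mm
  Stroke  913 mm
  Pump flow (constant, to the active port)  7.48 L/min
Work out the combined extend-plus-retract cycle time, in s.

t ≈ 53.0 s

Cap-side area A_cap = π/4 × (75.1 mm)² = 4430 mm^2
Rod-side annular area A_ann = π/4 × (75.1² − 45.4²) = 2811 mm^2
t_ext = A_cap·L/Q = 32.44 s
t_ret = A_ann·L/Q = 20.59 s
t_cycle = t_ext + t_ret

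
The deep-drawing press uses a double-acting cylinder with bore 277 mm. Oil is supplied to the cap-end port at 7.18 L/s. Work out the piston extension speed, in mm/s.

Cap-side area A_cap = π/4 × (277 mm)² = 60260 mm^2
v = Q / A

v ≈ 119 mm/s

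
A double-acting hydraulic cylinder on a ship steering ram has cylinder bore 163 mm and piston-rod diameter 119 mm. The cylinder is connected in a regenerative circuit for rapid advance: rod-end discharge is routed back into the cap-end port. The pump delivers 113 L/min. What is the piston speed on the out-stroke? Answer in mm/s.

v ≈ 169 mm/s

In regeneration the rod-end outflow joins the pump flow into the cap end, so the net volume the pump must supply per unit advance equals the rod cross-section area.
Rod cross-section A_rod = π/4 × (119 mm)² = 11120 mm^2
v = Q_pump / A_rod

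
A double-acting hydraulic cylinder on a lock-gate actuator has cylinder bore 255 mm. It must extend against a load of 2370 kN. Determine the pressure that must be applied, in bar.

Cap-side area A_cap = π/4 × (255 mm)² = 51070 mm^2
P = F / A = 2370 kN / A

P ≈ 464 bar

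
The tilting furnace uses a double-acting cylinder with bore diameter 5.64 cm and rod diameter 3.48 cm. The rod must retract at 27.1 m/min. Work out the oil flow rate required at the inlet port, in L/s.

Rod-side annular area A_ann = π/4 × (5.64² − 3.48²) = 15.47 cm^2
Q = A × v

Q ≈ 0.699 L/s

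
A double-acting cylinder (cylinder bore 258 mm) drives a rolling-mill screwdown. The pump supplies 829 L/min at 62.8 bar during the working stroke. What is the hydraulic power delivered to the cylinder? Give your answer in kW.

W ≈ 86.8 kW

Hydraulic power = P × Q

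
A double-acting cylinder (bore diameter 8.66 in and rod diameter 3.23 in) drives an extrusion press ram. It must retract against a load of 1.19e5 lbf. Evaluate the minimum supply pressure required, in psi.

P ≈ 2350 psi

Rod-side annular area A_ann = π/4 × (8.66² − 3.23²) = 50.71 in^2
Retraction: pressure acts on the annular area.
P = F / A = 1.19e5 lbf / A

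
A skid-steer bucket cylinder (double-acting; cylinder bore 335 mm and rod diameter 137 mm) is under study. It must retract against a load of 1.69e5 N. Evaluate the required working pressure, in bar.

Rod-side annular area A_ann = π/4 × (335² − 137²) = 73400 mm^2
Retraction: pressure acts on the annular area.
P = F / A = 1.69e5 N / A

P ≈ 23.0 bar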